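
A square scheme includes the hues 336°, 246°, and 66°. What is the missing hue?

156°

A square tetradic scheme places four hues every 90°.
The full set through 66° is {66°, 156°, 246°, 336°}.
Given {66°, 246°, 336°}, the missing hue is 156°.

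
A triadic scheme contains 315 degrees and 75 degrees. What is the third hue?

A triad spaces three hues 120° apart.
The full set is {75°, 195°, 315°}.

195°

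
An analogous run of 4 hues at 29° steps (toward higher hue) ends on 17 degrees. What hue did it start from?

290°

3 steps of 29° (toward higher hue) give a net shift of +87°.
Start = end − shift: 17 − 87 = -70 → -70 + 360 = 290°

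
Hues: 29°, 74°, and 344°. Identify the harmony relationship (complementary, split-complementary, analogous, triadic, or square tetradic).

Sort the hues: 29°, 74°, 344°.
Successive gaps around the wheel: 45°, 270°, 45°.
A run of hues at equal small steps (45°) with one large closing gap is an analogous group.

analogous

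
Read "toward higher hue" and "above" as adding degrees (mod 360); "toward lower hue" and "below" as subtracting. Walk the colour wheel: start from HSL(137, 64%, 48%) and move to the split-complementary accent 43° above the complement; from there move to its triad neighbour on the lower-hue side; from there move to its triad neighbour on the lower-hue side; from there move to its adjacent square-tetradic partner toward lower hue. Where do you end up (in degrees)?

split-comp 43° ↑ +223°: 137 + 223 = 360 → 360 − 360 = 0°
triadic ↓ −120°: 0 − 120 = -120 → -120 + 360 = 240°
triadic ↓ −120°: 240 − 120 = 120°
square ↓ −90°: 120 − 90 = 30°

30°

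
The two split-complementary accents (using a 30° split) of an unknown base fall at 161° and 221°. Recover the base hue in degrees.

The accents sit 30° either side of the complement, so the complement is their short-arc midpoint on the wheel.
Short-arc midpoint of 161° and 221°: 191°.
Base is 180° from the complement: 191 − 180 = 11°

11°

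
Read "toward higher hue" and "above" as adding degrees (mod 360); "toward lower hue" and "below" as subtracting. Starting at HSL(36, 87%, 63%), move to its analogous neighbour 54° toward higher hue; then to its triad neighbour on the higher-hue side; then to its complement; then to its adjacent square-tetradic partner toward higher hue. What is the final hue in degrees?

analog 54° ↑ +54°: 36 + 54 = 90°
triadic ↑ +120°: 90 + 120 = 210°
complement +180°: 210 + 180 = 390 → 390 − 360 = 30°
square ↑ +90°: 30 + 90 = 120°

120°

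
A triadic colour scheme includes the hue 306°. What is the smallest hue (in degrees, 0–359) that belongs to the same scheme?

A triad places three hues 120° apart.
The full set through 306° is {66°, 186°, 306°}.

66°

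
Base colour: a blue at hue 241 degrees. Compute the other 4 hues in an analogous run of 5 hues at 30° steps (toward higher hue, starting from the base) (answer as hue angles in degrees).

Analogous hues sit every 30° along the wheel.
241 + 30 = 271°
241 + 60 = 301°
241 + 90 = 331°
241 + 120 = 361 → 361 − 360 = 1°

271°, 301°, 331°, 1°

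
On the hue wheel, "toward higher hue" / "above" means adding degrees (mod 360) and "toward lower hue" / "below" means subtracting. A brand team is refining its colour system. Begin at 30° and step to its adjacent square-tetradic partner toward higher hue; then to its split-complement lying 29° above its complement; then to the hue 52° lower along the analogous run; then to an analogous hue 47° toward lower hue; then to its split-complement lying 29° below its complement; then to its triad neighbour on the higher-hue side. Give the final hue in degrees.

square ↑ +90°: 30 + 90 = 120°
split-comp 29° ↑ +209°: 120 + 209 = 329°
analog 52° ↓ −52°: 329 − 52 = 277°
analog 47° ↓ −47°: 277 − 47 = 230°
split-comp 29° ↓ +151°: 230 + 151 = 381 → 381 − 360 = 21°
triadic ↑ +120°: 21 + 120 = 141°

141°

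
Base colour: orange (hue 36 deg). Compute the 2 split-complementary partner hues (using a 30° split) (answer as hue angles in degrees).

Complement of 36 deg: 36 + 180 = 216°
216 − 30 = 186°
216 + 30 = 246°

186° and 246°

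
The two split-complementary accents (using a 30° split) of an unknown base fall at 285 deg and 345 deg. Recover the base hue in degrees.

135°

The accents sit 30° either side of the complement, so the complement is their short-arc midpoint on the wheel.
Short-arc midpoint of 285° and 345°: 315°.
Base is 180° from the complement: 315 − 180 = 135°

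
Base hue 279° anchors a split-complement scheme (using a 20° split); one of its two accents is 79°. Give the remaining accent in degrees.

119°

Split-complementary hues sit 20° either side of the complement.
Complement of the base 279°: 279 + 180 = 459 → 459 − 360 = 99°
The given accent 79° is 20° one side of 99°; the other accent sits 20° the other side: 99 + 20 = 119°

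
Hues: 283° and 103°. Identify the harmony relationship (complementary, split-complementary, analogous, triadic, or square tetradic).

Sort the hues: 103°, 283°.
Successive gaps around the wheel: 180°, 180°.
Two hues 180° apart are complementary.

complementary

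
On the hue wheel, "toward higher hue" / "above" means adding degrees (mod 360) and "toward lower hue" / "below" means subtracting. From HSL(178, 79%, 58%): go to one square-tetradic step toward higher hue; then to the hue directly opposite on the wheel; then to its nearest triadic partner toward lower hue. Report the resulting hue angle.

328°

+90° (square ↑): 178 + 90 = 268°
+180° (complement): 268 + 180 = 448 → 448 − 360 = 88°
−120° (triadic ↓): 88 − 120 = -32 → -32 + 360 = 328°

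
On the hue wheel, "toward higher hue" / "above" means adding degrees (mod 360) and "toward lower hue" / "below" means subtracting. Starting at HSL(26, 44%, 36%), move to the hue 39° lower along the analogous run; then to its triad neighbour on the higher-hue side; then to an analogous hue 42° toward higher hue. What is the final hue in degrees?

149°

−39° (analog 39° ↓): 26 − 39 = -13 → -13 + 360 = 347°
+120° (triadic ↑): 347 + 120 = 467 → 467 − 360 = 107°
+42° (analog 42° ↑): 107 + 42 = 149°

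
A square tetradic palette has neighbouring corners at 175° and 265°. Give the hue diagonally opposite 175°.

355°

A square tetradic scheme places four hues 90° apart; opposite corners are 180° apart.
175 + 180 = 355°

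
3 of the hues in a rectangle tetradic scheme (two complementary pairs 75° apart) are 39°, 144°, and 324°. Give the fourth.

A rectangular tetradic uses two complementary pairs 75° apart: offsets 0°, 75°, 180°, 255°.
Among {39°, 144°, 324°}, 324° and 144° are a 180° pair.
The remaining hue 39° needs its own complement: 39 + 180 = 219°

219°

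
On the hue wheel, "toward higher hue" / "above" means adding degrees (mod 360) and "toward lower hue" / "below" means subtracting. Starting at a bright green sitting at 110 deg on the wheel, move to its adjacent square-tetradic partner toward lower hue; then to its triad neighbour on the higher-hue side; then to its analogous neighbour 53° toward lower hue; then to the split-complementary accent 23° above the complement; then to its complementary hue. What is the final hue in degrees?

−90° (square ↓): 110 − 90 = 20°
+120° (triadic ↑): 20 + 120 = 140°
−53° (analog 53° ↓): 140 − 53 = 87°
+203° (split-comp 23° ↑): 87 + 203 = 290°
+180° (complement): 290 + 180 = 470 → 470 − 360 = 110°

110°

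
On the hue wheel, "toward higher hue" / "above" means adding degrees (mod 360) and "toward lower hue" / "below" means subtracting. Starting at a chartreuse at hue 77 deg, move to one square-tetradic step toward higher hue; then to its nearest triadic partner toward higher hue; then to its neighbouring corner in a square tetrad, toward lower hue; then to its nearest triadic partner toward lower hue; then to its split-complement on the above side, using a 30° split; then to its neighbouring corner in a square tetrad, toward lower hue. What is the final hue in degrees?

+90° (square ↑): 77 + 90 = 167°
+120° (triadic ↑): 167 + 120 = 287°
−90° (square ↓): 287 − 90 = 197°
−120° (triadic ↓): 197 − 120 = 77°
+210° (split-comp 30° ↑): 77 + 210 = 287°
−90° (square ↓): 287 − 90 = 197°

197°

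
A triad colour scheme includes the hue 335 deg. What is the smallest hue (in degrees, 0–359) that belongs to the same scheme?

A triad places three hues 120° apart.
The full set through 335° is {95°, 215°, 335°}.

95°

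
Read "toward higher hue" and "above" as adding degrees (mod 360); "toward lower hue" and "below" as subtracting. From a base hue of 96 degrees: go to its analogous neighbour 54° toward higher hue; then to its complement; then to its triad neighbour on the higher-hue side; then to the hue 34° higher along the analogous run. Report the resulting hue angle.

124°

analog 54° ↑ +54°: 96 + 54 = 150°
complement +180°: 150 + 180 = 330°
triadic ↑ +120°: 330 + 120 = 450 → 450 − 360 = 90°
analog 34° ↑ +34°: 90 + 34 = 124°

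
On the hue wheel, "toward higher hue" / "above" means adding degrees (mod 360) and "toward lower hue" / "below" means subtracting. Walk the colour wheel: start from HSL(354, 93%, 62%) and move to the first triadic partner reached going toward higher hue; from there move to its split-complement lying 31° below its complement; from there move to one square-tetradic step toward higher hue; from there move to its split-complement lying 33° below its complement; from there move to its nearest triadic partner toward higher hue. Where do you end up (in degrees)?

260°

+120° (triadic ↑): 354 + 120 = 474 → 474 − 360 = 114°
+149° (split-comp 31° ↓): 114 + 149 = 263°
+90° (square ↑): 263 + 90 = 353°
+147° (split-comp 33° ↓): 353 + 147 = 500 → 500 − 360 = 140°
+120° (triadic ↑): 140 + 120 = 260°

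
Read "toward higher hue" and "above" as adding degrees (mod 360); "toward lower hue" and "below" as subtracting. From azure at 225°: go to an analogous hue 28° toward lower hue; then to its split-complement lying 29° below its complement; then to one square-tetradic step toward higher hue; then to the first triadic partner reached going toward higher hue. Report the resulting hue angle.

198°

analog 28° ↓ −28°: 225 − 28 = 197°
split-comp 29° ↓ +151°: 197 + 151 = 348°
square ↑ +90°: 348 + 90 = 438 → 438 − 360 = 78°
triadic ↑ +120°: 78 + 120 = 198°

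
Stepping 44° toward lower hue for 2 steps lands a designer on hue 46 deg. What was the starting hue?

134°

2 steps of 44° (toward lower hue) give a net shift of −88°.
Start = end − shift: 46 + 88 = 134°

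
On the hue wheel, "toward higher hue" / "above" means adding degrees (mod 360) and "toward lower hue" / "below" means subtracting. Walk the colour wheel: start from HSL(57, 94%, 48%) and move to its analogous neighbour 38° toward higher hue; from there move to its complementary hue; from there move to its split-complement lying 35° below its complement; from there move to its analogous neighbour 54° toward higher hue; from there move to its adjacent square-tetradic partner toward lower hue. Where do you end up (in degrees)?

24°

57 + 38 = 95°   (analog 38° ↑)
95 + 180 = 275°   (complement)
275 + 145 = 420 → 420 − 360 = 60°   (split-comp 35° ↓)
60 + 54 = 114°   (analog 54° ↑)
114 − 90 = 24°   (square ↓)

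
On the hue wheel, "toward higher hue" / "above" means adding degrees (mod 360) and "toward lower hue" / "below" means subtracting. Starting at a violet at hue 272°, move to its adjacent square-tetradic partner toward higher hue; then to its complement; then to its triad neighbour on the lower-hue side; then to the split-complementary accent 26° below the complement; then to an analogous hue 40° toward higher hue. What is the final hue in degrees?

256°

+90° (square ↑): 272 + 90 = 362 → 362 − 360 = 2°
+180° (complement): 2 + 180 = 182°
−120° (triadic ↓): 182 − 120 = 62°
+154° (split-comp 26° ↓): 62 + 154 = 216°
+40° (analog 40° ↑): 216 + 40 = 256°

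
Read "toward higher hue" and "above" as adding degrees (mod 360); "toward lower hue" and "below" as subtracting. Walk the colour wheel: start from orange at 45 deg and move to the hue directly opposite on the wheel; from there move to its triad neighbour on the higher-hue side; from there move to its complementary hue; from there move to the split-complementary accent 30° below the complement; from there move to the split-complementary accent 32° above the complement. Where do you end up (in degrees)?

167°

complement +180°: 45 + 180 = 225°
triadic ↑ +120°: 225 + 120 = 345°
complement +180°: 345 + 180 = 525 → 525 − 360 = 165°
split-comp 30° ↓ +150°: 165 + 150 = 315°
split-comp 32° ↑ +212°: 315 + 212 = 527 → 527 − 360 = 167°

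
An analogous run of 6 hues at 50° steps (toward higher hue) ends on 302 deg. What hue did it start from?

52°

5 steps of 50° (toward higher hue) give a net shift of +250°.
Start = end − shift: 302 − 250 = 52°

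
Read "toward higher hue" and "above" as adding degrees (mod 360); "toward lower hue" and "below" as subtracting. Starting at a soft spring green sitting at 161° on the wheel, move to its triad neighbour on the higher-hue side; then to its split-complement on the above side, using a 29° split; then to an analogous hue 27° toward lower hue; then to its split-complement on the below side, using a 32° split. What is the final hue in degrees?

251°

triadic ↑ +120°: 161 + 120 = 281°
split-comp 29° ↑ +209°: 281 + 209 = 490 → 490 − 360 = 130°
analog 27° ↓ −27°: 130 − 27 = 103°
split-comp 32° ↓ +148°: 103 + 148 = 251°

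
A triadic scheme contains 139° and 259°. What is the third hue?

19°

A triad spaces three hues 120° apart.
The full set is {19°, 139°, 259°}.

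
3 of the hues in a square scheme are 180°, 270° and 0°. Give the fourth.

A square tetradic scheme places four hues every 90°.
The full set through 0° is {0°, 90°, 180°, 270°}.
Given {0°, 180°, 270°}, the missing hue is 90°.

90°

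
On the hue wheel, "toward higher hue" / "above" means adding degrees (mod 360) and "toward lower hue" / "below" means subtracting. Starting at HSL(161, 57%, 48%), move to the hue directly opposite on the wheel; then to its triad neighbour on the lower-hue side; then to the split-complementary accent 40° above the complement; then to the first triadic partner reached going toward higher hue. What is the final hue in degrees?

+180° (complement): 161 + 180 = 341°
−120° (triadic ↓): 341 − 120 = 221°
+220° (split-comp 40° ↑): 221 + 220 = 441 → 441 − 360 = 81°
+120° (triadic ↑): 81 + 120 = 201°

201°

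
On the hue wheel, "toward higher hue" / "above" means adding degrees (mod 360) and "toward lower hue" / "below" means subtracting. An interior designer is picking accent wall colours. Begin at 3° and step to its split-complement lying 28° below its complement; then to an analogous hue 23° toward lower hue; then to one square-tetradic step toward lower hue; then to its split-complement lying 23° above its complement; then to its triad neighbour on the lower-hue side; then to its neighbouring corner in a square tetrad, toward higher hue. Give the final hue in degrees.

215°

split-comp 28° ↓ +152°: 3 + 152 = 155°
analog 23° ↓ −23°: 155 − 23 = 132°
square ↓ −90°: 132 − 90 = 42°
split-comp 23° ↑ +203°: 42 + 203 = 245°
triadic ↓ −120°: 245 − 120 = 125°
square ↑ +90°: 125 + 90 = 215°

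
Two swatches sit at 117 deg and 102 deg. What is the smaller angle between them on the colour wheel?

15°

|117 − 102| = 15.
15 ≤ 180, so the shorter arc is 15°.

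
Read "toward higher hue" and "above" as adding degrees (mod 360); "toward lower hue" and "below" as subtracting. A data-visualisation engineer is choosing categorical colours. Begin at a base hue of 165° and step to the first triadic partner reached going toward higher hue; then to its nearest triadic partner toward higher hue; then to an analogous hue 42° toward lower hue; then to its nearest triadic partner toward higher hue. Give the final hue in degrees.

123°

+120° (triadic ↑): 165 + 120 = 285°
+120° (triadic ↑): 285 + 120 = 405 → 405 − 360 = 45°
−42° (analog 42° ↓): 45 − 42 = 3°
+120° (triadic ↑): 3 + 120 = 123°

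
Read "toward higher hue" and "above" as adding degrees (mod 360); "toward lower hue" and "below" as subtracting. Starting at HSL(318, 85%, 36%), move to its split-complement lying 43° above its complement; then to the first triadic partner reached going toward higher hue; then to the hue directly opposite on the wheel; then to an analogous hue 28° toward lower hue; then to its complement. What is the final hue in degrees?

318 + 223 = 541 → 541 − 360 = 181°   (split-comp 43° ↑)
181 + 120 = 301°   (triadic ↑)
301 + 180 = 481 → 481 − 360 = 121°   (complement)
121 − 28 = 93°   (analog 28° ↓)
93 + 180 = 273°   (complement)

273°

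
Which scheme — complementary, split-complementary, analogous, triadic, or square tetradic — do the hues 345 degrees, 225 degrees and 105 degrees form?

Sort the hues: 105°, 225°, 345°.
Successive gaps around the wheel: 120°, 120°, 120°.
Three hues equally spaced 120° apart form a triad.

triadic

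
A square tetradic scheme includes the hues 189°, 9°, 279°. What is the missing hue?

A square tetradic scheme places four hues every 90°.
The full set through 9° is {9°, 99°, 189°, 279°}.
Given {9°, 189°, 279°}, the missing hue is 99°.

99°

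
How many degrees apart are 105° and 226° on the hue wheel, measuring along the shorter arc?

121°

|105 − 226| = 121.
121 ≤ 180, so the shorter arc is 121°.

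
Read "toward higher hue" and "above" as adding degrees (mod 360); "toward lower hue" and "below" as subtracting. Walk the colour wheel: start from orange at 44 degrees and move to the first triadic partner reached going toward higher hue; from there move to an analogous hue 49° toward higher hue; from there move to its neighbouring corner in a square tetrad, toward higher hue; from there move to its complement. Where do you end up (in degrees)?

123°

triadic ↑ +120°: 44 + 120 = 164°
analog 49° ↑ +49°: 164 + 49 = 213°
square ↑ +90°: 213 + 90 = 303°
complement +180°: 303 + 180 = 483 → 483 − 360 = 123°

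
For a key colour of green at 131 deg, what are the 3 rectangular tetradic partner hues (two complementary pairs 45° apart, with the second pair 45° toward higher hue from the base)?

A rectangular tetradic uses two complementary pairs 45° apart: offsets 0°, 45°, 180°, 225°.
131 + 45 = 176°
131 + 180 = 311°
131 + 225 = 356°

176°, 311°, and 356°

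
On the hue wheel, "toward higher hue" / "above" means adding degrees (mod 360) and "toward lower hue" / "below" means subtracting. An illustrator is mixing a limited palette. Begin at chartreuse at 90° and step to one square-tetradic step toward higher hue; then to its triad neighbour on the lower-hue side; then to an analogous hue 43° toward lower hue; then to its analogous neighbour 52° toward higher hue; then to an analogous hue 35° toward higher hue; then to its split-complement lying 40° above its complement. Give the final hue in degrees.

square ↑ +90°: 90 + 90 = 180°
triadic ↓ −120°: 180 − 120 = 60°
analog 43° ↓ −43°: 60 − 43 = 17°
analog 52° ↑ +52°: 17 + 52 = 69°
analog 35° ↑ +35°: 69 + 35 = 104°
split-comp 40° ↑ +220°: 104 + 220 = 324°

324°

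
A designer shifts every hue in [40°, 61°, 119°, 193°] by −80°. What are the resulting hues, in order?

40 − 80 = -40 → -40 + 360 = 320°
61 − 80 = -19 → -19 + 360 = 341°
119 − 80 = 39°
193 − 80 = 113°

320°, 341°, 39°, 113°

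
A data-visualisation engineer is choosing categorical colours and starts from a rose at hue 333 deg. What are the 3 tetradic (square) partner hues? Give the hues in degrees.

63°, 153° and 243°

A square tetradic scheme places four hues every 90°.
333 + 90 = 423 → 423 − 360 = 63°
333 + 180 = 513 → 513 − 360 = 153°
333 + 270 = 603 → 603 − 360 = 243°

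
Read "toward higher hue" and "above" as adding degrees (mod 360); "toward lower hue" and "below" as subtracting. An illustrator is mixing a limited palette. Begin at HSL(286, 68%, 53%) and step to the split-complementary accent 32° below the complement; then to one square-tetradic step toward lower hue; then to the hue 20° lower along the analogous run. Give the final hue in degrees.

324°

286 + 148 = 434 → 434 − 360 = 74°   (split-comp 32° ↓)
74 − 90 = -16 → -16 + 360 = 344°   (square ↓)
344 − 20 = 324°   (analog 20° ↓)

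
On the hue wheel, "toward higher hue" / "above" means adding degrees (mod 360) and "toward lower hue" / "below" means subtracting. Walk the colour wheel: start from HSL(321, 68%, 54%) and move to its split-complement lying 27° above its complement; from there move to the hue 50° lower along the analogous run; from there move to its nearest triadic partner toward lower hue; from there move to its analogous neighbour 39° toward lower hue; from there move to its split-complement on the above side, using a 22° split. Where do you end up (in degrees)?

161°

split-comp 27° ↑ +207°: 321 + 207 = 528 → 528 − 360 = 168°
analog 50° ↓ −50°: 168 − 50 = 118°
triadic ↓ −120°: 118 − 120 = -2 → -2 + 360 = 358°
analog 39° ↓ −39°: 358 − 39 = 319°
split-comp 22° ↑ +202°: 319 + 202 = 521 → 521 − 360 = 161°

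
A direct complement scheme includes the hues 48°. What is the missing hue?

228°

The complement sits 180° across the wheel.
The full set through 48° is {48°, 228°}.
Given {48°}, the missing hue is 228°.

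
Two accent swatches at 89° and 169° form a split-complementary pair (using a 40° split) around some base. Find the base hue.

309°

The accents sit 40° either side of the complement, so the complement is their short-arc midpoint on the wheel.
Short-arc midpoint of 89° and 169°: 129°.
Base is 180° from the complement: 129 − 180 = -51 → -51 + 360 = 309°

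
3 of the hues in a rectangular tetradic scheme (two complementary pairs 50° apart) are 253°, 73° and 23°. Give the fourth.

203°

A rectangular tetradic uses two complementary pairs 50° apart: offsets 0°, 50°, 180°, 230°.
Among {23°, 73°, 253°}, 253° and 73° are a 180° pair.
The remaining hue 23° needs its own complement: 23 + 180 = 203°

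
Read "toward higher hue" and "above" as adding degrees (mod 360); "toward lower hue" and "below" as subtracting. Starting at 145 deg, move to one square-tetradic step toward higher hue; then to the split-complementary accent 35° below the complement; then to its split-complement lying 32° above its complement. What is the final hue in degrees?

232°

square ↑ +90°: 145 + 90 = 235°
split-comp 35° ↓ +145°: 235 + 145 = 380 → 380 − 360 = 20°
split-comp 32° ↑ +212°: 20 + 212 = 232°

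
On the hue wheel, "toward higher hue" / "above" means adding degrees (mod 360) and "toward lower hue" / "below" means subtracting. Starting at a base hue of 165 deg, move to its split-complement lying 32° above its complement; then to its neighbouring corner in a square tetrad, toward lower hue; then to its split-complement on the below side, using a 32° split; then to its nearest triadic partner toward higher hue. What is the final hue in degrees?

195°

split-comp 32° ↑ +212°: 165 + 212 = 377 → 377 − 360 = 17°
square ↓ −90°: 17 − 90 = -73 → -73 + 360 = 287°
split-comp 32° ↓ +148°: 287 + 148 = 435 → 435 − 360 = 75°
triadic ↑ +120°: 75 + 120 = 195°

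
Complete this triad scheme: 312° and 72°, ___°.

192°

A triad places three hues 120° apart.
The full set through 72° is {72°, 192°, 312°}.
Given {72°, 312°}, the missing hue is 192°.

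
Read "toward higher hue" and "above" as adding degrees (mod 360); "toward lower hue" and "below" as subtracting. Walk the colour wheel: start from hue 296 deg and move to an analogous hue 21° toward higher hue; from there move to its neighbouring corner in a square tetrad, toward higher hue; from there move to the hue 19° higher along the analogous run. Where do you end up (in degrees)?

66°

296 + 21 = 317°   (analog 21° ↑)
317 + 90 = 407 → 407 − 360 = 47°   (square ↑)
47 + 19 = 66°   (analog 19° ↑)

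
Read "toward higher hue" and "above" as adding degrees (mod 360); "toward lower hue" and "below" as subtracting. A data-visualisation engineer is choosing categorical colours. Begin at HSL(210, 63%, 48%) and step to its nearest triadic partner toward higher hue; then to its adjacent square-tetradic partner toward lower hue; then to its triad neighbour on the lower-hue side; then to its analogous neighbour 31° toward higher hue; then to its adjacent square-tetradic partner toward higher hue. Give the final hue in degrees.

241°

210 + 120 = 330°   (triadic ↑)
330 − 90 = 240°   (square ↓)
240 − 120 = 120°   (triadic ↓)
120 + 31 = 151°   (analog 31° ↑)
151 + 90 = 241°   (square ↑)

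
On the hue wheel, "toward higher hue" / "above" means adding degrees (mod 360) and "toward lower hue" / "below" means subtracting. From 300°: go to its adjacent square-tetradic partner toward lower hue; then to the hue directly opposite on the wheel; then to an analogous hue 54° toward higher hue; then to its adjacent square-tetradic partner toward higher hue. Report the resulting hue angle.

174°

square ↓ −90°: 300 − 90 = 210°
complement +180°: 210 + 180 = 390 → 390 − 360 = 30°
analog 54° ↑ +54°: 30 + 54 = 84°
square ↑ +90°: 84 + 90 = 174°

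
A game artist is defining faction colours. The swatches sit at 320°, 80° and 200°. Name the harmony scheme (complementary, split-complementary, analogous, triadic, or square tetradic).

Sort the hues: 80°, 200°, 320°.
Successive gaps around the wheel: 120°, 120°, 120°.
Three hues equally spaced 120° apart form a triad.

triadic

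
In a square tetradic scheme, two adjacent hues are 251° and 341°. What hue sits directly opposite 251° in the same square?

A square tetradic scheme places four hues 90° apart; opposite corners are 180° apart.
251 + 180 = 431 → 431 − 360 = 71°

71°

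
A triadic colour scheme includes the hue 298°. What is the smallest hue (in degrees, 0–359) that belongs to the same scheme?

A triad places three hues 120° apart.
The full set through 298° is {58°, 178°, 298°}.

58°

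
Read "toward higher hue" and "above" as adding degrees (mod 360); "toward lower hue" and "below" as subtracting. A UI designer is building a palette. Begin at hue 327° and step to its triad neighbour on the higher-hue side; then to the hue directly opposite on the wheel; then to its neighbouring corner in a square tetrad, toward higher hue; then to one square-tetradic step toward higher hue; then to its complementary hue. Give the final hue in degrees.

267°

327 + 120 = 447 → 447 − 360 = 87°   (triadic ↑)
87 + 180 = 267°   (complement)
267 + 90 = 357°   (square ↑)
357 + 90 = 447 → 447 − 360 = 87°   (square ↑)
87 + 180 = 267°   (complement)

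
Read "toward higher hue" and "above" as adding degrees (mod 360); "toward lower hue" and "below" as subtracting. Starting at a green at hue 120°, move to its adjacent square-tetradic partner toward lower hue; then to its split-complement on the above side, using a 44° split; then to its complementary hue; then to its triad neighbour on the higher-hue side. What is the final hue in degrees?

194°

−90° (square ↓): 120 − 90 = 30°
+224° (split-comp 44° ↑): 30 + 224 = 254°
+180° (complement): 254 + 180 = 434 → 434 − 360 = 74°
+120° (triadic ↑): 74 + 120 = 194°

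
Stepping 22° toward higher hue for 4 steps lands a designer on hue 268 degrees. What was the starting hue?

4 steps of 22° (toward higher hue) give a net shift of +88°.
Start = end − shift: 268 − 88 = 180°

180°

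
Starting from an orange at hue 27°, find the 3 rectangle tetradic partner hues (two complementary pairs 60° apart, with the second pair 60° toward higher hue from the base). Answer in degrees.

87°, 207°, 267°

A rectangular tetradic uses two complementary pairs 60° apart: offsets 0°, 60°, 180°, 240°.
27 + 60 = 87°
27 + 180 = 207°
27 + 240 = 267°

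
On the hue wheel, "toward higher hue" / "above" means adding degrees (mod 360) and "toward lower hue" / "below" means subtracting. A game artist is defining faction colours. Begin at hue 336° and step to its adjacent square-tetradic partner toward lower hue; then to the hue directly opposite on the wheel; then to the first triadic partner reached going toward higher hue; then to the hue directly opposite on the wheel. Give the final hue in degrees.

−90° (square ↓): 336 − 90 = 246°
+180° (complement): 246 + 180 = 426 → 426 − 360 = 66°
+120° (triadic ↑): 66 + 120 = 186°
+180° (complement): 186 + 180 = 366 → 366 − 360 = 6°

6°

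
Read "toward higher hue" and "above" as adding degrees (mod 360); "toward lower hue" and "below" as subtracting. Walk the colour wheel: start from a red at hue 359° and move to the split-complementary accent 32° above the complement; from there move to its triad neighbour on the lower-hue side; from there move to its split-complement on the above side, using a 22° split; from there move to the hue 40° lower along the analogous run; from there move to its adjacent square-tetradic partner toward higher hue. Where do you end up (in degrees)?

343°

split-comp 32° ↑ +212°: 359 + 212 = 571 → 571 − 360 = 211°
triadic ↓ −120°: 211 − 120 = 91°
split-comp 22° ↑ +202°: 91 + 202 = 293°
analog 40° ↓ −40°: 293 − 40 = 253°
square ↑ +90°: 253 + 90 = 343°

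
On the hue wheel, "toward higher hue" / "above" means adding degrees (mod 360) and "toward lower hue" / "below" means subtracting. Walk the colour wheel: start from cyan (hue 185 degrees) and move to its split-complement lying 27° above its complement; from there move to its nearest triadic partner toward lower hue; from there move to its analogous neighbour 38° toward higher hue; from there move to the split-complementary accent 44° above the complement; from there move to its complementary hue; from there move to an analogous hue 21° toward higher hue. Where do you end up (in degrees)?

15°

185 + 207 = 392 → 392 − 360 = 32°   (split-comp 27° ↑)
32 − 120 = -88 → -88 + 360 = 272°   (triadic ↓)
272 + 38 = 310°   (analog 38° ↑)
310 + 224 = 534 → 534 − 360 = 174°   (split-comp 44° ↑)
174 + 180 = 354°   (complement)
354 + 21 = 375 → 375 − 360 = 15°   (analog 21° ↑)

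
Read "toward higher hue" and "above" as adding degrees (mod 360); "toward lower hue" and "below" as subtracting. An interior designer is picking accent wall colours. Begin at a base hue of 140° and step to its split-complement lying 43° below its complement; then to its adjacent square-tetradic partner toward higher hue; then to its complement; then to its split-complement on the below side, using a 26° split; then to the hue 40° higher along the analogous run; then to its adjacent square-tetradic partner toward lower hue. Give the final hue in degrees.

140 + 137 = 277°   (split-comp 43° ↓)
277 + 90 = 367 → 367 − 360 = 7°   (square ↑)
7 + 180 = 187°   (complement)
187 + 154 = 341°   (split-comp 26° ↓)
341 + 40 = 381 → 381 − 360 = 21°   (analog 40° ↑)
21 − 90 = -69 → -69 + 360 = 291°   (square ↓)

291°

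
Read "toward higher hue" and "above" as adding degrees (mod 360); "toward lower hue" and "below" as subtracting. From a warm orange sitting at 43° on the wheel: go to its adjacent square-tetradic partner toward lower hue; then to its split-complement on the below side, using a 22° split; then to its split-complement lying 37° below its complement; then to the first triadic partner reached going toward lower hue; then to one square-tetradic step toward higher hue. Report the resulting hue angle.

−90° (square ↓): 43 − 90 = -47 → -47 + 360 = 313°
+158° (split-comp 22° ↓): 313 + 158 = 471 → 471 − 360 = 111°
+143° (split-comp 37° ↓): 111 + 143 = 254°
−120° (triadic ↓): 254 − 120 = 134°
+90° (square ↑): 134 + 90 = 224°

224°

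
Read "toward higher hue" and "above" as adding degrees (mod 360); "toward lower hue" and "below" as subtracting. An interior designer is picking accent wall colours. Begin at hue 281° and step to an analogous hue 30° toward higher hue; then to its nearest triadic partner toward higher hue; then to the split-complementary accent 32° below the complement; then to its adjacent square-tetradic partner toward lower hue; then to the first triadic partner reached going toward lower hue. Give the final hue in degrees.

281 + 30 = 311°   (analog 30° ↑)
311 + 120 = 431 → 431 − 360 = 71°   (triadic ↑)
71 + 148 = 219°   (split-comp 32° ↓)
219 − 90 = 129°   (square ↓)
129 − 120 = 9°   (triadic ↓)

9°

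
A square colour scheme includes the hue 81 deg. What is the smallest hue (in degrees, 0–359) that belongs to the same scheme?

A square tetradic scheme places four hues every 90°.
The full set through 81° is {81°, 171°, 261°, 351°}.

81°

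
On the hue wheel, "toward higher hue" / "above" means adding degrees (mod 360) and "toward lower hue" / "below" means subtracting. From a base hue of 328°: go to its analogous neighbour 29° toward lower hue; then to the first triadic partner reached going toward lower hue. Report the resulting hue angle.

179°

analog 29° ↓ −29°: 328 − 29 = 299°
triadic ↓ −120°: 299 − 120 = 179°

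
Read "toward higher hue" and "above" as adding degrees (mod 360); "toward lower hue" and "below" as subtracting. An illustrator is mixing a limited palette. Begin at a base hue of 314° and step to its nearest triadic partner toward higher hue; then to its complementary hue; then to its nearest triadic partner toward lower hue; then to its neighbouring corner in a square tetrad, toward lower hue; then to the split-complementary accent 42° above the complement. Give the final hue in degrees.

triadic ↑ +120°: 314 + 120 = 434 → 434 − 360 = 74°
complement +180°: 74 + 180 = 254°
triadic ↓ −120°: 254 − 120 = 134°
square ↓ −90°: 134 − 90 = 44°
split-comp 42° ↑ +222°: 44 + 222 = 266°

266°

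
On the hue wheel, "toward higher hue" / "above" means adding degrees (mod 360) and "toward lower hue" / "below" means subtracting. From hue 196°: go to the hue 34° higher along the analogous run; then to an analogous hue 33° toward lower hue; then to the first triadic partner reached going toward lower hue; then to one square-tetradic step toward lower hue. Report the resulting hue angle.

347°

analog 34° ↑ +34°: 196 + 34 = 230°
analog 33° ↓ −33°: 230 − 33 = 197°
triadic ↓ −120°: 197 − 120 = 77°
square ↓ −90°: 77 − 90 = -13 → -13 + 360 = 347°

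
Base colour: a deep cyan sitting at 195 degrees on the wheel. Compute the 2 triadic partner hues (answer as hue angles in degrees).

A triad places three hues 120° apart.
195 + 120 = 315°
195 + 240 = 435 → 435 − 360 = 75°

315° and 75°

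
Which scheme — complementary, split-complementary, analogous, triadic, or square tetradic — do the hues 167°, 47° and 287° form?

triadic

Sort the hues: 47°, 167°, 287°.
Successive gaps around the wheel: 120°, 120°, 120°.
Three hues equally spaced 120° apart form a triad.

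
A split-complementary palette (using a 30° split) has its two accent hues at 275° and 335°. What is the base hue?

125°

The accents sit 30° either side of the complement, so the complement is their short-arc midpoint on the wheel.
Short-arc midpoint of 275° and 335°: 305°.
Base is 180° from the complement: 305 − 180 = 125°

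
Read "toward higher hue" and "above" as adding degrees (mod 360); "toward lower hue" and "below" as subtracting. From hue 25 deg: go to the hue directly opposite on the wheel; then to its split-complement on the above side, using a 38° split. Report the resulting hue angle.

63°

complement +180°: 25 + 180 = 205°
split-comp 38° ↑ +218°: 205 + 218 = 423 → 423 − 360 = 63°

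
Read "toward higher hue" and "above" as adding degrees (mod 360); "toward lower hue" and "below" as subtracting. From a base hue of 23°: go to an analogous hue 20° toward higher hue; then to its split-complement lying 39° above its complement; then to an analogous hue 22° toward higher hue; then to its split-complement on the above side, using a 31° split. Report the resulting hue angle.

23 + 20 = 43°   (analog 20° ↑)
43 + 219 = 262°   (split-comp 39° ↑)
262 + 22 = 284°   (analog 22° ↑)
284 + 211 = 495 → 495 − 360 = 135°   (split-comp 31° ↑)

135°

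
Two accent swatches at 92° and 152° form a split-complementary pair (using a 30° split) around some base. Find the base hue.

302°

The accents sit 30° either side of the complement, so the complement is their short-arc midpoint on the wheel.
Short-arc midpoint of 92° and 152°: 122°.
Base is 180° from the complement: 122 − 180 = -58 → -58 + 360 = 302°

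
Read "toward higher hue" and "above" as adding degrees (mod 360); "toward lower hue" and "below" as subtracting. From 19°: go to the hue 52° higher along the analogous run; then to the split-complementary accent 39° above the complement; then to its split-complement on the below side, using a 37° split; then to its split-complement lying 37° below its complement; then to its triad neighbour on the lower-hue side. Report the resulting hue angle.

96°

19 + 52 = 71°   (analog 52° ↑)
71 + 219 = 290°   (split-comp 39° ↑)
290 + 143 = 433 → 433 − 360 = 73°   (split-comp 37° ↓)
73 + 143 = 216°   (split-comp 37° ↓)
216 − 120 = 96°   (triadic ↓)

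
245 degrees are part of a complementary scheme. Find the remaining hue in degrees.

The complement sits 180° across the wheel.
The full set through 245° is {65°, 245°}.
Given {245°}, the missing hue is 65°.

65°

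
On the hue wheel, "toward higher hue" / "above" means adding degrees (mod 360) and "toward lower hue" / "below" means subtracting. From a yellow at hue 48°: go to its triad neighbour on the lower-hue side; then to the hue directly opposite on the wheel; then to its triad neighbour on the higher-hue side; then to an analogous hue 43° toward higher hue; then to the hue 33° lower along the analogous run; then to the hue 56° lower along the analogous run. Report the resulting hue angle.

48 − 120 = -72 → -72 + 360 = 288°   (triadic ↓)
288 + 180 = 468 → 468 − 360 = 108°   (complement)
108 + 120 = 228°   (triadic ↑)
228 + 43 = 271°   (analog 43° ↑)
271 − 33 = 238°   (analog 33° ↓)
238 − 56 = 182°   (analog 56° ↓)

182°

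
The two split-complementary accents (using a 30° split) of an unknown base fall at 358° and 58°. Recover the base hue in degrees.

The accents sit 30° either side of the complement, so the complement is their short-arc midpoint on the wheel.
Short-arc midpoint of 358° and 58°: 28°.
Base is 180° from the complement: 28 − 180 = -152 → -152 + 360 = 208°

208°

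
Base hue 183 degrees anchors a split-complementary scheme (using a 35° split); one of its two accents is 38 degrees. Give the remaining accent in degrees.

328°

Split-complementary hues sit 35° either side of the complement.
Complement of the base 183°: 183 + 180 = 363 → 363 − 360 = 3°
The given accent 38° is 35° one side of 3°; the other accent sits 35° the other side: 3 − 35 = -32 → -32 + 360 = 328°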